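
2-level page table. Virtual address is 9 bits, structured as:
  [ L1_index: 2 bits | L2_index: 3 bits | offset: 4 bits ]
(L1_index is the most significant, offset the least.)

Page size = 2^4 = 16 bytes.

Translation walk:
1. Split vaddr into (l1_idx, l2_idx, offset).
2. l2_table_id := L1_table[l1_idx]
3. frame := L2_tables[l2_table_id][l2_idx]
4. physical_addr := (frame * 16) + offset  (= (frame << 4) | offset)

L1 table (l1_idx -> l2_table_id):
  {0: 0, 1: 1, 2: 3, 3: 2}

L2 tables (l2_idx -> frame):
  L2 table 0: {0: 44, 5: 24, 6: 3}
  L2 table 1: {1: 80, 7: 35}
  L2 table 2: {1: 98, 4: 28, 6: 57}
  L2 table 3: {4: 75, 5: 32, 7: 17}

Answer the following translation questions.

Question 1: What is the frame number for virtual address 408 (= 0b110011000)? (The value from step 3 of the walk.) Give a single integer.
Answer: 98

Derivation:
vaddr = 408: l1_idx=3, l2_idx=1
L1[3] = 2; L2[2][1] = 98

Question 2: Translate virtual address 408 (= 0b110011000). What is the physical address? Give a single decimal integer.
Answer: 1576

Derivation:
vaddr = 408 = 0b110011000
Split: l1_idx=3, l2_idx=1, offset=8
L1[3] = 2
L2[2][1] = 98
paddr = 98 * 16 + 8 = 1576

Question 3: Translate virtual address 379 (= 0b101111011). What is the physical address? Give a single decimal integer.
Answer: 283

Derivation:
vaddr = 379 = 0b101111011
Split: l1_idx=2, l2_idx=7, offset=11
L1[2] = 3
L2[3][7] = 17
paddr = 17 * 16 + 11 = 283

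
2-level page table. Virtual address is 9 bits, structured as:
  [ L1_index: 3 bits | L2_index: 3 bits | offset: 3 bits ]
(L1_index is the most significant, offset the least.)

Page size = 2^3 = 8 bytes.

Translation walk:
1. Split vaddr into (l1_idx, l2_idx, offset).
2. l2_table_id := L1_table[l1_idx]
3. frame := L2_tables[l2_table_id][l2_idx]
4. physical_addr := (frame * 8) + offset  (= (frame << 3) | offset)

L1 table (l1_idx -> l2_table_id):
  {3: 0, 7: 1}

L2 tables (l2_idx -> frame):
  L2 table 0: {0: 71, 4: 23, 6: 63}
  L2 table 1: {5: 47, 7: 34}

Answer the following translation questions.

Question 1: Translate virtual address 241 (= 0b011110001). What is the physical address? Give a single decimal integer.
vaddr = 241 = 0b011110001
Split: l1_idx=3, l2_idx=6, offset=1
L1[3] = 0
L2[0][6] = 63
paddr = 63 * 8 + 1 = 505

Answer: 505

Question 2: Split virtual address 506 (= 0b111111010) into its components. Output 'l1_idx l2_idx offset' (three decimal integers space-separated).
Answer: 7 7 2

Derivation:
vaddr = 506 = 0b111111010
  top 3 bits -> l1_idx = 7
  next 3 bits -> l2_idx = 7
  bottom 3 bits -> offset = 2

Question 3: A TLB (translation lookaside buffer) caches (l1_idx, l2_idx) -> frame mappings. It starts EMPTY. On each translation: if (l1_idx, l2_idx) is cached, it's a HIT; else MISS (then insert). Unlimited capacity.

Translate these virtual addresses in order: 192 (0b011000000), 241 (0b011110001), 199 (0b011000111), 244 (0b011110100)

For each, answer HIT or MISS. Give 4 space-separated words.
vaddr=192: (3,0) not in TLB -> MISS, insert
vaddr=241: (3,6) not in TLB -> MISS, insert
vaddr=199: (3,0) in TLB -> HIT
vaddr=244: (3,6) in TLB -> HIT

Answer: MISS MISS HIT HIT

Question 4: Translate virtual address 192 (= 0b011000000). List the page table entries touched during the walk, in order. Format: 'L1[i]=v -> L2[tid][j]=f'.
vaddr = 192 = 0b011000000
Split: l1_idx=3, l2_idx=0, offset=0

Answer: L1[3]=0 -> L2[0][0]=71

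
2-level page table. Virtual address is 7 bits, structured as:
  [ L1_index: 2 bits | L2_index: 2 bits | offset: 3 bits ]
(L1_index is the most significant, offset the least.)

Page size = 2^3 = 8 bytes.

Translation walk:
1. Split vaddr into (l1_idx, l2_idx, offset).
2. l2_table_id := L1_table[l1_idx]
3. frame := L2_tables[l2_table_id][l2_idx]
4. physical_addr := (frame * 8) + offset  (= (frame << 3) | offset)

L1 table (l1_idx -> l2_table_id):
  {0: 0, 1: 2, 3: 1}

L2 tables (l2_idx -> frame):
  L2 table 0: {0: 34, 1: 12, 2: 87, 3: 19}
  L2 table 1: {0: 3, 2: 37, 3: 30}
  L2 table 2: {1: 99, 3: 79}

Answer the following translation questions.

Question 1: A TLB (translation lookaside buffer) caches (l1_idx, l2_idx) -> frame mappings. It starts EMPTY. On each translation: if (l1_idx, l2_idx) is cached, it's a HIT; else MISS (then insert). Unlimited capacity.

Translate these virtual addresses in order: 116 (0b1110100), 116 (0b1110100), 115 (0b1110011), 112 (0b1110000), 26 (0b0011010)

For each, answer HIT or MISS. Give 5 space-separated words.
Answer: MISS HIT HIT HIT MISS

Derivation:
vaddr=116: (3,2) not in TLB -> MISS, insert
vaddr=116: (3,2) in TLB -> HIT
vaddr=115: (3,2) in TLB -> HIT
vaddr=112: (3,2) in TLB -> HIT
vaddr=26: (0,3) not in TLB -> MISS, insert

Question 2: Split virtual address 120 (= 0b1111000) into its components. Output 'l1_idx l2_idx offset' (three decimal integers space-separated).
Answer: 3 3 0

Derivation:
vaddr = 120 = 0b1111000
  top 2 bits -> l1_idx = 3
  next 2 bits -> l2_idx = 3
  bottom 3 bits -> offset = 0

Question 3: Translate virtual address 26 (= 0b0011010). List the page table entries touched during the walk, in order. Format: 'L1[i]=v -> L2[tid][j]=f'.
vaddr = 26 = 0b0011010
Split: l1_idx=0, l2_idx=3, offset=2

Answer: L1[0]=0 -> L2[0][3]=19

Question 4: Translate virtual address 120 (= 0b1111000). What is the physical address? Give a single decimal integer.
Answer: 240

Derivation:
vaddr = 120 = 0b1111000
Split: l1_idx=3, l2_idx=3, offset=0
L1[3] = 1
L2[1][3] = 30
paddr = 30 * 8 + 0 = 240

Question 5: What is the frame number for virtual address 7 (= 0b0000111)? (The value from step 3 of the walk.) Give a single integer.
vaddr = 7: l1_idx=0, l2_idx=0
L1[0] = 0; L2[0][0] = 34

Answer: 34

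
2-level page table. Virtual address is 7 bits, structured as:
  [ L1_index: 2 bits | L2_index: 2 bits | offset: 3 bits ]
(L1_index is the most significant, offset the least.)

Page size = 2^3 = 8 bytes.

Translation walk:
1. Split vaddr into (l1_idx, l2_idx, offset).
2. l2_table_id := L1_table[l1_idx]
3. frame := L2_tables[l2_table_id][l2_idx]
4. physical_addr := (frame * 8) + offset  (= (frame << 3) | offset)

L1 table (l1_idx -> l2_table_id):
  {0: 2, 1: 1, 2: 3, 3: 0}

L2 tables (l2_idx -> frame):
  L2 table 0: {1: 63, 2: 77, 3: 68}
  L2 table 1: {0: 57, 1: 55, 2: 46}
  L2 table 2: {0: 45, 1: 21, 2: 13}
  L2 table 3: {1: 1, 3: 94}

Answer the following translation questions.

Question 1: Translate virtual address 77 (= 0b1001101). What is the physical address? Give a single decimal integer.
Answer: 13

Derivation:
vaddr = 77 = 0b1001101
Split: l1_idx=2, l2_idx=1, offset=5
L1[2] = 3
L2[3][1] = 1
paddr = 1 * 8 + 5 = 13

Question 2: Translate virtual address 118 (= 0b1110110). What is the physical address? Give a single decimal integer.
vaddr = 118 = 0b1110110
Split: l1_idx=3, l2_idx=2, offset=6
L1[3] = 0
L2[0][2] = 77
paddr = 77 * 8 + 6 = 622

Answer: 622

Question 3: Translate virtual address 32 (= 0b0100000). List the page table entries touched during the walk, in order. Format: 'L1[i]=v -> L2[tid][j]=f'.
vaddr = 32 = 0b0100000
Split: l1_idx=1, l2_idx=0, offset=0

Answer: L1[1]=1 -> L2[1][0]=57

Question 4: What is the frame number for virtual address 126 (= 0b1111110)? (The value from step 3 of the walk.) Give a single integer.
vaddr = 126: l1_idx=3, l2_idx=3
L1[3] = 0; L2[0][3] = 68

Answer: 68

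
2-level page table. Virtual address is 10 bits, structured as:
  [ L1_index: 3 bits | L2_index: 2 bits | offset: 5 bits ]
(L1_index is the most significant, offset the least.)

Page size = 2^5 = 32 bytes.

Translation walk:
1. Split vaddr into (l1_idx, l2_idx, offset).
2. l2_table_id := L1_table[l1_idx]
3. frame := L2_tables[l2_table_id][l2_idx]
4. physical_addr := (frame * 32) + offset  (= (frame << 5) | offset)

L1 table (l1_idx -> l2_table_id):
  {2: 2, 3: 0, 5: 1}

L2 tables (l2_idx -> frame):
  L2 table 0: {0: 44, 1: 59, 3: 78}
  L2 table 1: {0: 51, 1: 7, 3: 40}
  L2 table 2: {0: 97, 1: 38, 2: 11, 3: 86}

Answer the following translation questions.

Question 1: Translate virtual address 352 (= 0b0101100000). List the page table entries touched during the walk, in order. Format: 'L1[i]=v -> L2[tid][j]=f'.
Answer: L1[2]=2 -> L2[2][3]=86

Derivation:
vaddr = 352 = 0b0101100000
Split: l1_idx=2, l2_idx=3, offset=0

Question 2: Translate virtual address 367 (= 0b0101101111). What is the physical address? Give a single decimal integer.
vaddr = 367 = 0b0101101111
Split: l1_idx=2, l2_idx=3, offset=15
L1[2] = 2
L2[2][3] = 86
paddr = 86 * 32 + 15 = 2767

Answer: 2767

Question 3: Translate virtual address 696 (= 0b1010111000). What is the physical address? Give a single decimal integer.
vaddr = 696 = 0b1010111000
Split: l1_idx=5, l2_idx=1, offset=24
L1[5] = 1
L2[1][1] = 7
paddr = 7 * 32 + 24 = 248

Answer: 248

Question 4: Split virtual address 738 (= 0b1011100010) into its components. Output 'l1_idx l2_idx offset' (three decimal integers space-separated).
Answer: 5 3 2

Derivation:
vaddr = 738 = 0b1011100010
  top 3 bits -> l1_idx = 5
  next 2 bits -> l2_idx = 3
  bottom 5 bits -> offset = 2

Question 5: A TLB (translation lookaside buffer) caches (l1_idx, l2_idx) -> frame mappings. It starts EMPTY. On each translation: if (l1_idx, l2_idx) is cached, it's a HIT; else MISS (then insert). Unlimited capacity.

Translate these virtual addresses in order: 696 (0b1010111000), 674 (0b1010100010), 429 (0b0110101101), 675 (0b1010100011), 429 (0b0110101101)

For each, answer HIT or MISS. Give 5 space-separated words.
Answer: MISS HIT MISS HIT HIT

Derivation:
vaddr=696: (5,1) not in TLB -> MISS, insert
vaddr=674: (5,1) in TLB -> HIT
vaddr=429: (3,1) not in TLB -> MISS, insert
vaddr=675: (5,1) in TLB -> HIT
vaddr=429: (3,1) in TLB -> HIT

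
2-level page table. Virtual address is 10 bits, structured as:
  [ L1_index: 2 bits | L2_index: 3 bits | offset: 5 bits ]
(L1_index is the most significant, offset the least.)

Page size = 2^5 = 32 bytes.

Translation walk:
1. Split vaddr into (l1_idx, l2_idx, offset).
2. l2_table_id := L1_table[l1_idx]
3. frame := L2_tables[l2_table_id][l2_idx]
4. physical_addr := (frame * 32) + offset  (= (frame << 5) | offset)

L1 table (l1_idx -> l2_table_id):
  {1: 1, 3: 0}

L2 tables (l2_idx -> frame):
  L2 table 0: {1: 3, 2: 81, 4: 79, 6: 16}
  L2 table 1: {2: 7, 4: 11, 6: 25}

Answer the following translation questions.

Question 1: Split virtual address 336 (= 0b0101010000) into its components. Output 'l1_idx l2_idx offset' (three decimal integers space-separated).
vaddr = 336 = 0b0101010000
  top 2 bits -> l1_idx = 1
  next 3 bits -> l2_idx = 2
  bottom 5 bits -> offset = 16

Answer: 1 2 16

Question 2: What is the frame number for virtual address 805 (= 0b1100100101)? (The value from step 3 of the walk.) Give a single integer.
vaddr = 805: l1_idx=3, l2_idx=1
L1[3] = 0; L2[0][1] = 3

Answer: 3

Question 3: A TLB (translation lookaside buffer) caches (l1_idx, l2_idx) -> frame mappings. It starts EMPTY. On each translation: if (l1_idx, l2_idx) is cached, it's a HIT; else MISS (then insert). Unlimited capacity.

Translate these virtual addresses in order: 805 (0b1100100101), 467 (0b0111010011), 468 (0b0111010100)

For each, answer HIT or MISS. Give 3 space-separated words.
vaddr=805: (3,1) not in TLB -> MISS, insert
vaddr=467: (1,6) not in TLB -> MISS, insert
vaddr=468: (1,6) in TLB -> HIT

Answer: MISS MISS HIT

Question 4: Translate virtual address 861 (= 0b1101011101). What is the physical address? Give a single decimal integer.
vaddr = 861 = 0b1101011101
Split: l1_idx=3, l2_idx=2, offset=29
L1[3] = 0
L2[0][2] = 81
paddr = 81 * 32 + 29 = 2621

Answer: 2621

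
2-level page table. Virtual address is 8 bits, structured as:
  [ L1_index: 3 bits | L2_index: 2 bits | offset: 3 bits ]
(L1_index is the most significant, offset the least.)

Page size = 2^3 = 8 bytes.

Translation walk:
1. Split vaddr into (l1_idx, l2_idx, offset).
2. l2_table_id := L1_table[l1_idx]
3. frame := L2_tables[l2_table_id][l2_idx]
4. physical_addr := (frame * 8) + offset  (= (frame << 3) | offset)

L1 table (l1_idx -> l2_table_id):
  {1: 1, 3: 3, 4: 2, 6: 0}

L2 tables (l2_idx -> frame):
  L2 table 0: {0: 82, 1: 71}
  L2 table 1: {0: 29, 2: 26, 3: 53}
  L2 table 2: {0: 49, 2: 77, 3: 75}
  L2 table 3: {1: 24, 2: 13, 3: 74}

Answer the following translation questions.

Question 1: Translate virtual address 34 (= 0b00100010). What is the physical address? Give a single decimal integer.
vaddr = 34 = 0b00100010
Split: l1_idx=1, l2_idx=0, offset=2
L1[1] = 1
L2[1][0] = 29
paddr = 29 * 8 + 2 = 234

Answer: 234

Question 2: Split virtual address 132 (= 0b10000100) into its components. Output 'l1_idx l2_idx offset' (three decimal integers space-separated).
vaddr = 132 = 0b10000100
  top 3 bits -> l1_idx = 4
  next 2 bits -> l2_idx = 0
  bottom 3 bits -> offset = 4

Answer: 4 0 4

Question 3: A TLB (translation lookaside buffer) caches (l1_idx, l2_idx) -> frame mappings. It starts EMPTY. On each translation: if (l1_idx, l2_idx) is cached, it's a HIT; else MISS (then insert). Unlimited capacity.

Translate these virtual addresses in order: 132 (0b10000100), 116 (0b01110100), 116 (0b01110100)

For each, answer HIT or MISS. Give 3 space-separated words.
Answer: MISS MISS HIT

Derivation:
vaddr=132: (4,0) not in TLB -> MISS, insert
vaddr=116: (3,2) not in TLB -> MISS, insert
vaddr=116: (3,2) in TLB -> HIT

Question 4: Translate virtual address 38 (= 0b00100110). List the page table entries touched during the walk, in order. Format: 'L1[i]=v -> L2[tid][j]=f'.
vaddr = 38 = 0b00100110
Split: l1_idx=1, l2_idx=0, offset=6

Answer: L1[1]=1 -> L2[1][0]=29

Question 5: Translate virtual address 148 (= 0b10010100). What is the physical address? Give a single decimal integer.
Answer: 620

Derivation:
vaddr = 148 = 0b10010100
Split: l1_idx=4, l2_idx=2, offset=4
L1[4] = 2
L2[2][2] = 77
paddr = 77 * 8 + 4 = 620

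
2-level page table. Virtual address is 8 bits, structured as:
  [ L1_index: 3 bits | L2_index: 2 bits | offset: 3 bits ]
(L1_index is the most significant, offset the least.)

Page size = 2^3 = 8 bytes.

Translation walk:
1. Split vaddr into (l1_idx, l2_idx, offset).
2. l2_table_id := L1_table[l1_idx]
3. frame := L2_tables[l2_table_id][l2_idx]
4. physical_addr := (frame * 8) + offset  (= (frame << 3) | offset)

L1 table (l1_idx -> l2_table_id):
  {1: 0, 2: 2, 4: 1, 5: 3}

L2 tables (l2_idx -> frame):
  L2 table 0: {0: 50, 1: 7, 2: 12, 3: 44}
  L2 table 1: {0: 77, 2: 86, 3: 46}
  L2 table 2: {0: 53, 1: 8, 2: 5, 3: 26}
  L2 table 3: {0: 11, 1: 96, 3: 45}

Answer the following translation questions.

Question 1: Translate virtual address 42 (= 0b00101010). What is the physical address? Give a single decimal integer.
Answer: 58

Derivation:
vaddr = 42 = 0b00101010
Split: l1_idx=1, l2_idx=1, offset=2
L1[1] = 0
L2[0][1] = 7
paddr = 7 * 8 + 2 = 58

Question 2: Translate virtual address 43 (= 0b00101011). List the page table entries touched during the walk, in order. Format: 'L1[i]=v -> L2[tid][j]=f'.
vaddr = 43 = 0b00101011
Split: l1_idx=1, l2_idx=1, offset=3

Answer: L1[1]=0 -> L2[0][1]=7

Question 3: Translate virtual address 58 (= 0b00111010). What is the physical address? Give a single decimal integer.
Answer: 354

Derivation:
vaddr = 58 = 0b00111010
Split: l1_idx=1, l2_idx=3, offset=2
L1[1] = 0
L2[0][3] = 44
paddr = 44 * 8 + 2 = 354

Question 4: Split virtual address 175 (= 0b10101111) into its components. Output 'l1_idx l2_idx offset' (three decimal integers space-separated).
Answer: 5 1 7

Derivation:
vaddr = 175 = 0b10101111
  top 3 bits -> l1_idx = 5
  next 2 bits -> l2_idx = 1
  bottom 3 bits -> offset = 7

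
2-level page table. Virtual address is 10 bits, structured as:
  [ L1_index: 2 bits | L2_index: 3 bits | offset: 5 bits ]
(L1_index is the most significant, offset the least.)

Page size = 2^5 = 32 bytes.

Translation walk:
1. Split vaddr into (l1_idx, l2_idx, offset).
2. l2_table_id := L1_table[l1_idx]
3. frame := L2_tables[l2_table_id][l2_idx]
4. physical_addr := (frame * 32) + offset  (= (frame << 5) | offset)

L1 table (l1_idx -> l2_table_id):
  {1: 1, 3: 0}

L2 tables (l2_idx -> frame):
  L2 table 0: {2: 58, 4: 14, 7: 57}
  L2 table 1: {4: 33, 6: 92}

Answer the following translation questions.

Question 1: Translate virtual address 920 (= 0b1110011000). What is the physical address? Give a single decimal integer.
Answer: 472

Derivation:
vaddr = 920 = 0b1110011000
Split: l1_idx=3, l2_idx=4, offset=24
L1[3] = 0
L2[0][4] = 14
paddr = 14 * 32 + 24 = 472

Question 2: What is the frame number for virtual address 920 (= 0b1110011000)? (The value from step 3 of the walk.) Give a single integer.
Answer: 14

Derivation:
vaddr = 920: l1_idx=3, l2_idx=4
L1[3] = 0; L2[0][4] = 14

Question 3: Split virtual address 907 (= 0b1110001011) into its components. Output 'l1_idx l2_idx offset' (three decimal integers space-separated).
vaddr = 907 = 0b1110001011
  top 2 bits -> l1_idx = 3
  next 3 bits -> l2_idx = 4
  bottom 5 bits -> offset = 11

Answer: 3 4 11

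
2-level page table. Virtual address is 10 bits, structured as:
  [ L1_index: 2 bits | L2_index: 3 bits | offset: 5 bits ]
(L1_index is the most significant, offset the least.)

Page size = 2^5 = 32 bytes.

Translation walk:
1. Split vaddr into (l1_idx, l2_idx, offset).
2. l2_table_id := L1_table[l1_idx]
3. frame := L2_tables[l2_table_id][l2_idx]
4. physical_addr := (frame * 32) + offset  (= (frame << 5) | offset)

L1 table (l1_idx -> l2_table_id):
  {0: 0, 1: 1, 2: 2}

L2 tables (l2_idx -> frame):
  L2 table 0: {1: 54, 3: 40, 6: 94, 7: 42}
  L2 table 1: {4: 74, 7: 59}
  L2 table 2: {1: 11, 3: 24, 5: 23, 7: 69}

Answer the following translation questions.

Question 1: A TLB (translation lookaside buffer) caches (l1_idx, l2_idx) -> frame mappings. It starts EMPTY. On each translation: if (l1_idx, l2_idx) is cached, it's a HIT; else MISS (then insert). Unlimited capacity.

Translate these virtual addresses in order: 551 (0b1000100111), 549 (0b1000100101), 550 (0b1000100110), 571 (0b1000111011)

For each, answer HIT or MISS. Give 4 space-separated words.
Answer: MISS HIT HIT HIT

Derivation:
vaddr=551: (2,1) not in TLB -> MISS, insert
vaddr=549: (2,1) in TLB -> HIT
vaddr=550: (2,1) in TLB -> HIT
vaddr=571: (2,1) in TLB -> HIT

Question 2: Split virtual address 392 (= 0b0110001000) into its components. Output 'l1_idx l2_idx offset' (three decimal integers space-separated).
vaddr = 392 = 0b0110001000
  top 2 bits -> l1_idx = 1
  next 3 bits -> l2_idx = 4
  bottom 5 bits -> offset = 8

Answer: 1 4 8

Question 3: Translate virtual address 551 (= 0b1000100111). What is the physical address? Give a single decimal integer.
Answer: 359

Derivation:
vaddr = 551 = 0b1000100111
Split: l1_idx=2, l2_idx=1, offset=7
L1[2] = 2
L2[2][1] = 11
paddr = 11 * 32 + 7 = 359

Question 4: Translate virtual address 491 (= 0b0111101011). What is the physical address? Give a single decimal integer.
Answer: 1899

Derivation:
vaddr = 491 = 0b0111101011
Split: l1_idx=1, l2_idx=7, offset=11
L1[1] = 1
L2[1][7] = 59
paddr = 59 * 32 + 11 = 1899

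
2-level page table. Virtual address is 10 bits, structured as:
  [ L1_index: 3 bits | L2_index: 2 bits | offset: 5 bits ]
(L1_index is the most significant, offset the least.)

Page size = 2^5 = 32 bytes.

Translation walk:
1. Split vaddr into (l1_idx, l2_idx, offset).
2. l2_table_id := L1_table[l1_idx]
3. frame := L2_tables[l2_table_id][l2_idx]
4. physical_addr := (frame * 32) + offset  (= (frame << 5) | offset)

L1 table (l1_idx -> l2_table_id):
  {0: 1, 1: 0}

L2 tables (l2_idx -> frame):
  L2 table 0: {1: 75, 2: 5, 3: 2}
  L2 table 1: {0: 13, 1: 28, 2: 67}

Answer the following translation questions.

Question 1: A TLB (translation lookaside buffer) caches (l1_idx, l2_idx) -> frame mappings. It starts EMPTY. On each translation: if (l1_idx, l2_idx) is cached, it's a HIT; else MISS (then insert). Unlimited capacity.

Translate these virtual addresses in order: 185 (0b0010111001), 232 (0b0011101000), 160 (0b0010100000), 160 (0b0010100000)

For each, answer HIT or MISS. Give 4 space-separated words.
vaddr=185: (1,1) not in TLB -> MISS, insert
vaddr=232: (1,3) not in TLB -> MISS, insert
vaddr=160: (1,1) in TLB -> HIT
vaddr=160: (1,1) in TLB -> HIT

Answer: MISS MISS HIT HIT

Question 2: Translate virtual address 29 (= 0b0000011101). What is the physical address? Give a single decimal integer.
Answer: 445

Derivation:
vaddr = 29 = 0b0000011101
Split: l1_idx=0, l2_idx=0, offset=29
L1[0] = 1
L2[1][0] = 13
paddr = 13 * 32 + 29 = 445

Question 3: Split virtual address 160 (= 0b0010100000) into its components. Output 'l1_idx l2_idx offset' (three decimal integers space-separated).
vaddr = 160 = 0b0010100000
  top 3 bits -> l1_idx = 1
  next 2 bits -> l2_idx = 1
  bottom 5 bits -> offset = 0

Answer: 1 1 0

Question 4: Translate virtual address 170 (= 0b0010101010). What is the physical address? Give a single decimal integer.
vaddr = 170 = 0b0010101010
Split: l1_idx=1, l2_idx=1, offset=10
L1[1] = 0
L2[0][1] = 75
paddr = 75 * 32 + 10 = 2410

Answer: 2410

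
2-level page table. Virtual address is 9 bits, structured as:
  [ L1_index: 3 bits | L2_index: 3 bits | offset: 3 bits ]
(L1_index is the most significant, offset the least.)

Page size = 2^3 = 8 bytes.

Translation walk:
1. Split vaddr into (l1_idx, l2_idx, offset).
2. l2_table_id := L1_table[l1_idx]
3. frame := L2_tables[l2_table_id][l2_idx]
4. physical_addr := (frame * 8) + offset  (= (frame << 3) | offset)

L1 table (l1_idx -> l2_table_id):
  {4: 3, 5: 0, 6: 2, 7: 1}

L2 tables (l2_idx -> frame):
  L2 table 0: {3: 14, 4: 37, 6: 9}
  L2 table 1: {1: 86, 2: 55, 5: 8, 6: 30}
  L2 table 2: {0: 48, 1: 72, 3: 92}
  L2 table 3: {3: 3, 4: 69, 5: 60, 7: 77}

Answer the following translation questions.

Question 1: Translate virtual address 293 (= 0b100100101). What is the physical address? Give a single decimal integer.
vaddr = 293 = 0b100100101
Split: l1_idx=4, l2_idx=4, offset=5
L1[4] = 3
L2[3][4] = 69
paddr = 69 * 8 + 5 = 557

Answer: 557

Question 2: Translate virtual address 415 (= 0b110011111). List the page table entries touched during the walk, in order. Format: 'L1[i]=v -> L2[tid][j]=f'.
Answer: L1[6]=2 -> L2[2][3]=92

Derivation:
vaddr = 415 = 0b110011111
Split: l1_idx=6, l2_idx=3, offset=7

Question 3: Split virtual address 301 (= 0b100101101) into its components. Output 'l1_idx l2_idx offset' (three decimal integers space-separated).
vaddr = 301 = 0b100101101
  top 3 bits -> l1_idx = 4
  next 3 bits -> l2_idx = 5
  bottom 3 bits -> offset = 5

Answer: 4 5 5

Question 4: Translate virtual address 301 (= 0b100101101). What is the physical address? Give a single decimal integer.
Answer: 485

Derivation:
vaddr = 301 = 0b100101101
Split: l1_idx=4, l2_idx=5, offset=5
L1[4] = 3
L2[3][5] = 60
paddr = 60 * 8 + 5 = 485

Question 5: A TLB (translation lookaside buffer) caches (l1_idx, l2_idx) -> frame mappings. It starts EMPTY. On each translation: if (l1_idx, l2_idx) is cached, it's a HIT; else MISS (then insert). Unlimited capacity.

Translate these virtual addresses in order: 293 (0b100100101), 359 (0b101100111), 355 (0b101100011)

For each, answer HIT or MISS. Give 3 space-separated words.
Answer: MISS MISS HIT

Derivation:
vaddr=293: (4,4) not in TLB -> MISS, insert
vaddr=359: (5,4) not in TLB -> MISS, insert
vaddr=355: (5,4) in TLB -> HIT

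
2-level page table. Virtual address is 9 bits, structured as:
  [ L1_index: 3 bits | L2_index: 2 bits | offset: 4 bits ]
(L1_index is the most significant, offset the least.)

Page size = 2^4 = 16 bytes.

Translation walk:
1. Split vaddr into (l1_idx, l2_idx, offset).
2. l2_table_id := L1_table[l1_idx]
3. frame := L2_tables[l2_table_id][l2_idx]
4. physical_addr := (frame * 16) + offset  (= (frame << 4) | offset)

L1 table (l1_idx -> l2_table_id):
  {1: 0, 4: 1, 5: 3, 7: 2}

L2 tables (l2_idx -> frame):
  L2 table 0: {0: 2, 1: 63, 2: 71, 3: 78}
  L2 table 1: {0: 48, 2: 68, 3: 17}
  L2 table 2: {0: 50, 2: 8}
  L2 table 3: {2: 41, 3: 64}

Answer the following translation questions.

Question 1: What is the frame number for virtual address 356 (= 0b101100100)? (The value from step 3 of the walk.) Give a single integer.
vaddr = 356: l1_idx=5, l2_idx=2
L1[5] = 3; L2[3][2] = 41

Answer: 41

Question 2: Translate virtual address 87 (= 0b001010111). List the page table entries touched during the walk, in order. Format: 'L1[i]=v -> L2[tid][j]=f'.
Answer: L1[1]=0 -> L2[0][1]=63

Derivation:
vaddr = 87 = 0b001010111
Split: l1_idx=1, l2_idx=1, offset=7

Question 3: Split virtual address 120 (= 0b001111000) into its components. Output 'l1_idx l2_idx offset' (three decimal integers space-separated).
vaddr = 120 = 0b001111000
  top 3 bits -> l1_idx = 1
  next 2 bits -> l2_idx = 3
  bottom 4 bits -> offset = 8

Answer: 1 3 8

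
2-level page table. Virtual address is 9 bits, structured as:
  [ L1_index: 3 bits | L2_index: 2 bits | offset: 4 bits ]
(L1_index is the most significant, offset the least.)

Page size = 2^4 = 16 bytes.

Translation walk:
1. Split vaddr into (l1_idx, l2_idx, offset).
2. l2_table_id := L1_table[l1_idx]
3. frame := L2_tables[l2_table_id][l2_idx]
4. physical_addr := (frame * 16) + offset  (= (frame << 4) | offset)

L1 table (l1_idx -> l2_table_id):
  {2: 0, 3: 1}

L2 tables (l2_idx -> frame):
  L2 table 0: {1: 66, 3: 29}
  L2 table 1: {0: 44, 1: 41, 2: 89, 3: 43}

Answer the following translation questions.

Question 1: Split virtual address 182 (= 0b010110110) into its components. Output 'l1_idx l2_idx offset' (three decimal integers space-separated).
vaddr = 182 = 0b010110110
  top 3 bits -> l1_idx = 2
  next 2 bits -> l2_idx = 3
  bottom 4 bits -> offset = 6

Answer: 2 3 6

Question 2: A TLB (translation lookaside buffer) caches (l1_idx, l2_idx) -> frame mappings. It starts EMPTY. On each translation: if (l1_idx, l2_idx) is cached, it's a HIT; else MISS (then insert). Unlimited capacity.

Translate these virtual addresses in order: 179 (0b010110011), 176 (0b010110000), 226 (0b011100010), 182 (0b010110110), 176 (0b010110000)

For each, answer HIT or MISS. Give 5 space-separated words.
Answer: MISS HIT MISS HIT HIT

Derivation:
vaddr=179: (2,3) not in TLB -> MISS, insert
vaddr=176: (2,3) in TLB -> HIT
vaddr=226: (3,2) not in TLB -> MISS, insert
vaddr=182: (2,3) in TLB -> HIT
vaddr=176: (2,3) in TLB -> HIT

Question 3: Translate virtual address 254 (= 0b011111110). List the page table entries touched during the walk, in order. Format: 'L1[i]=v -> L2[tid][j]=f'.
vaddr = 254 = 0b011111110
Split: l1_idx=3, l2_idx=3, offset=14

Answer: L1[3]=1 -> L2[1][3]=43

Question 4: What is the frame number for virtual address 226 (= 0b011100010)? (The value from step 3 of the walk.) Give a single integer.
vaddr = 226: l1_idx=3, l2_idx=2
L1[3] = 1; L2[1][2] = 89

Answer: 89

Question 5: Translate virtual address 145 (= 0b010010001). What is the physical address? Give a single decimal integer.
Answer: 1057

Derivation:
vaddr = 145 = 0b010010001
Split: l1_idx=2, l2_idx=1, offset=1
L1[2] = 0
L2[0][1] = 66
paddr = 66 * 16 + 1 = 1057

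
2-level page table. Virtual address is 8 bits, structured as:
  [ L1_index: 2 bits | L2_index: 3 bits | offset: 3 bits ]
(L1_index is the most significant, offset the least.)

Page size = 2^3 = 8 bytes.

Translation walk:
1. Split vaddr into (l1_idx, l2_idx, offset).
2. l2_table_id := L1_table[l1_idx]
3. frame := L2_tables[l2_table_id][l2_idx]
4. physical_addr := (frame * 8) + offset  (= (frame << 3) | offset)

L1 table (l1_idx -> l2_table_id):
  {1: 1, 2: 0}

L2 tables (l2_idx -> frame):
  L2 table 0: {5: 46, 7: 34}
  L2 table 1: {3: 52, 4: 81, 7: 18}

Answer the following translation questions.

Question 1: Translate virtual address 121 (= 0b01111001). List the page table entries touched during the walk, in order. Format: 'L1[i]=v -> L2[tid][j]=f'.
vaddr = 121 = 0b01111001
Split: l1_idx=1, l2_idx=7, offset=1

Answer: L1[1]=1 -> L2[1][7]=18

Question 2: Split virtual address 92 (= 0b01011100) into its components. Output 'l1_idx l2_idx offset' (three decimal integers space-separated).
Answer: 1 3 4

Derivation:
vaddr = 92 = 0b01011100
  top 2 bits -> l1_idx = 1
  next 3 bits -> l2_idx = 3
  bottom 3 bits -> offset = 4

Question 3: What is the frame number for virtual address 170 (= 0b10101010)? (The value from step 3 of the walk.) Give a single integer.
vaddr = 170: l1_idx=2, l2_idx=5
L1[2] = 0; L2[0][5] = 46

Answer: 46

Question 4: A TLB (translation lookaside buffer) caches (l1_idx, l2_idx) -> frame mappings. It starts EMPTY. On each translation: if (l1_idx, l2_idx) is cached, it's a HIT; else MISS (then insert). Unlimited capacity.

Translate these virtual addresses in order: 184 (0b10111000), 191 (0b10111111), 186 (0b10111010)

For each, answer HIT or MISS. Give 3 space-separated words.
vaddr=184: (2,7) not in TLB -> MISS, insert
vaddr=191: (2,7) in TLB -> HIT
vaddr=186: (2,7) in TLB -> HIT

Answer: MISS HIT HIT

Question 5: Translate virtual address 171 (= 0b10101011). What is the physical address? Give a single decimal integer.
vaddr = 171 = 0b10101011
Split: l1_idx=2, l2_idx=5, offset=3
L1[2] = 0
L2[0][5] = 46
paddr = 46 * 8 + 3 = 371

Answer: 371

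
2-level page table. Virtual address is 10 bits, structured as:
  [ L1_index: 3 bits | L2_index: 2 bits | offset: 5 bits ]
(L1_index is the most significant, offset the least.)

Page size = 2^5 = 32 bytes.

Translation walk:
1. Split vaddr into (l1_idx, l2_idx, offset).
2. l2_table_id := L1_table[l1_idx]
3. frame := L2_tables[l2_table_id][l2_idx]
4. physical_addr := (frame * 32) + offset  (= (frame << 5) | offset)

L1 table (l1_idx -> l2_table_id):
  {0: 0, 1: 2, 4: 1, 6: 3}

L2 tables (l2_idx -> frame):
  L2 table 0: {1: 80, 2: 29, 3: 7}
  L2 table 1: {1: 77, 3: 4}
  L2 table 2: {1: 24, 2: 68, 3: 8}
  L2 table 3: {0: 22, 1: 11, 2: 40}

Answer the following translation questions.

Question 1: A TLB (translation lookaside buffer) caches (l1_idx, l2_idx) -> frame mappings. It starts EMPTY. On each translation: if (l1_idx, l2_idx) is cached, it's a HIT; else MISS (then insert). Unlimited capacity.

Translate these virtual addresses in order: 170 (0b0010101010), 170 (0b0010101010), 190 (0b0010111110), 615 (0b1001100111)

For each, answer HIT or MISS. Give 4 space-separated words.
Answer: MISS HIT HIT MISS

Derivation:
vaddr=170: (1,1) not in TLB -> MISS, insert
vaddr=170: (1,1) in TLB -> HIT
vaddr=190: (1,1) in TLB -> HIT
vaddr=615: (4,3) not in TLB -> MISS, insert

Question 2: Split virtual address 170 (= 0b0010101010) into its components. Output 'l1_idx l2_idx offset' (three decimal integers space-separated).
vaddr = 170 = 0b0010101010
  top 3 bits -> l1_idx = 1
  next 2 bits -> l2_idx = 1
  bottom 5 bits -> offset = 10

Answer: 1 1 10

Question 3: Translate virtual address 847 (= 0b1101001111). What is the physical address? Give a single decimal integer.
vaddr = 847 = 0b1101001111
Split: l1_idx=6, l2_idx=2, offset=15
L1[6] = 3
L2[3][2] = 40
paddr = 40 * 32 + 15 = 1295

Answer: 1295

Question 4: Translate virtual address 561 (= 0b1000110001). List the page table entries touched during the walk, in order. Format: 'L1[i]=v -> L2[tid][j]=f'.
Answer: L1[4]=1 -> L2[1][1]=77

Derivation:
vaddr = 561 = 0b1000110001
Split: l1_idx=4, l2_idx=1, offset=17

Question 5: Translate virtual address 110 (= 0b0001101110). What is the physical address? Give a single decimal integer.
Answer: 238

Derivation:
vaddr = 110 = 0b0001101110
Split: l1_idx=0, l2_idx=3, offset=14
L1[0] = 0
L2[0][3] = 7
paddr = 7 * 32 + 14 = 238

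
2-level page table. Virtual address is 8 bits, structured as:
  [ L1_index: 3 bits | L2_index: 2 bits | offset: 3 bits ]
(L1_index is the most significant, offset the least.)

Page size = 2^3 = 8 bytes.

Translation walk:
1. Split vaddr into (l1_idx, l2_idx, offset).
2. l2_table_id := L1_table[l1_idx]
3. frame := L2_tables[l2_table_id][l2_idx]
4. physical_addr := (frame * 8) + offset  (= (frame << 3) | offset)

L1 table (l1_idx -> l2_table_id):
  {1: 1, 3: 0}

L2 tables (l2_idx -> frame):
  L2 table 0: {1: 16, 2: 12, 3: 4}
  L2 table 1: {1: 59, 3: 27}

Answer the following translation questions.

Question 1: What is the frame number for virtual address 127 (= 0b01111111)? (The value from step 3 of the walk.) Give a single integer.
vaddr = 127: l1_idx=3, l2_idx=3
L1[3] = 0; L2[0][3] = 4

Answer: 4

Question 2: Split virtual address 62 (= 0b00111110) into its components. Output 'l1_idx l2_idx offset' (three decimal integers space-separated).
vaddr = 62 = 0b00111110
  top 3 bits -> l1_idx = 1
  next 2 bits -> l2_idx = 3
  bottom 3 bits -> offset = 6

Answer: 1 3 6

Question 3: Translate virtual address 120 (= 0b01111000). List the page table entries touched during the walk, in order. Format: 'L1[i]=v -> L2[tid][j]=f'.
Answer: L1[3]=0 -> L2[0][3]=4

Derivation:
vaddr = 120 = 0b01111000
Split: l1_idx=3, l2_idx=3, offset=0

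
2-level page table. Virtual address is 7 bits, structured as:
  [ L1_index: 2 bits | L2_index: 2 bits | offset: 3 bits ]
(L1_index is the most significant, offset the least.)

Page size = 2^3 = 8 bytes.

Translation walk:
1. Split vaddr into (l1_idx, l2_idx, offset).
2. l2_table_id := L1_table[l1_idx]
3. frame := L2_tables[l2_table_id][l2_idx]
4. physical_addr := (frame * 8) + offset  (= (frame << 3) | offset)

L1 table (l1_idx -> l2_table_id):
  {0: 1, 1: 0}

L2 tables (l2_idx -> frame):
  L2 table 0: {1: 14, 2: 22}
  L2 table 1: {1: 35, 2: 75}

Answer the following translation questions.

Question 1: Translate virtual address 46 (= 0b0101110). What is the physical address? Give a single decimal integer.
Answer: 118

Derivation:
vaddr = 46 = 0b0101110
Split: l1_idx=1, l2_idx=1, offset=6
L1[1] = 0
L2[0][1] = 14
paddr = 14 * 8 + 6 = 118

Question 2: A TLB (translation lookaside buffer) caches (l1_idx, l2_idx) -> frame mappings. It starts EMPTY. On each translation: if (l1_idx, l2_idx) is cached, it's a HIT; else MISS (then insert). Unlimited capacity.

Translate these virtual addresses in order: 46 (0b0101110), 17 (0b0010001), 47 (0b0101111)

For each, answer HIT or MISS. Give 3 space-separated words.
Answer: MISS MISS HIT

Derivation:
vaddr=46: (1,1) not in TLB -> MISS, insert
vaddr=17: (0,2) not in TLB -> MISS, insert
vaddr=47: (1,1) in TLB -> HIT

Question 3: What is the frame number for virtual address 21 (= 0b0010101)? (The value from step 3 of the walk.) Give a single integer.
vaddr = 21: l1_idx=0, l2_idx=2
L1[0] = 1; L2[1][2] = 75

Answer: 75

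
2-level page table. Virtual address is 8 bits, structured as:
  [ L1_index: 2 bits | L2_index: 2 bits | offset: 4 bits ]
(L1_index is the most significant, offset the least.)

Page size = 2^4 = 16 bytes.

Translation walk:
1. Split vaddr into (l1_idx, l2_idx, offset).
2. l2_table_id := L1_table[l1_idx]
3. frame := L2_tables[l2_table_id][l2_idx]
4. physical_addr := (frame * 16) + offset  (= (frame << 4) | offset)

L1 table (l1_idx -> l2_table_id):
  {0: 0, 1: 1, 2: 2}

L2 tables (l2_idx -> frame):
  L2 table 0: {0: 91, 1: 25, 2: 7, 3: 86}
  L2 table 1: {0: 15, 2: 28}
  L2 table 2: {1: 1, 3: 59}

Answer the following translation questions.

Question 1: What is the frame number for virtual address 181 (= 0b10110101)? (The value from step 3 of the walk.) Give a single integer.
Answer: 59

Derivation:
vaddr = 181: l1_idx=2, l2_idx=3
L1[2] = 2; L2[2][3] = 59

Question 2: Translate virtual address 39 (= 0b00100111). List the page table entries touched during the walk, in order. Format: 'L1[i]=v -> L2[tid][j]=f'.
vaddr = 39 = 0b00100111
Split: l1_idx=0, l2_idx=2, offset=7

Answer: L1[0]=0 -> L2[0][2]=7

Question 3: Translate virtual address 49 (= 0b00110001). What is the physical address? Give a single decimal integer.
Answer: 1377

Derivation:
vaddr = 49 = 0b00110001
Split: l1_idx=0, l2_idx=3, offset=1
L1[0] = 0
L2[0][3] = 86
paddr = 86 * 16 + 1 = 1377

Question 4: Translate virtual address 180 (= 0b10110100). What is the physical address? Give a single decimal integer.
Answer: 948

Derivation:
vaddr = 180 = 0b10110100
Split: l1_idx=2, l2_idx=3, offset=4
L1[2] = 2
L2[2][3] = 59
paddr = 59 * 16 + 4 = 948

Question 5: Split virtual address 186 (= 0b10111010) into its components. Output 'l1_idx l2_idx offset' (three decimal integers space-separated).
Answer: 2 3 10

Derivation:
vaddr = 186 = 0b10111010
  top 2 bits -> l1_idx = 2
  next 2 bits -> l2_idx = 3
  bottom 4 bits -> offset = 10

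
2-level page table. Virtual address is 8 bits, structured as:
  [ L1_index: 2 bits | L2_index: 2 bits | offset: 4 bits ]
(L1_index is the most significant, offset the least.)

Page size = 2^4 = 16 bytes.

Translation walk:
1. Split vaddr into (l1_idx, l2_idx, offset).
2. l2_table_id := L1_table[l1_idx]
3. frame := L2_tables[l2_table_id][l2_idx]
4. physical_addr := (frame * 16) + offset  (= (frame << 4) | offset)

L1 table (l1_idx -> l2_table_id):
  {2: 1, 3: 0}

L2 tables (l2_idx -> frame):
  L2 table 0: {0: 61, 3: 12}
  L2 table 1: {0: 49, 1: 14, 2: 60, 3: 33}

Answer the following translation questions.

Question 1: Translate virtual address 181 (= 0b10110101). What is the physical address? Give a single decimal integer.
vaddr = 181 = 0b10110101
Split: l1_idx=2, l2_idx=3, offset=5
L1[2] = 1
L2[1][3] = 33
paddr = 33 * 16 + 5 = 533

Answer: 533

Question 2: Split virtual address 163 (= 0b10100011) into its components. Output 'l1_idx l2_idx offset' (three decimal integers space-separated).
Answer: 2 2 3

Derivation:
vaddr = 163 = 0b10100011
  top 2 bits -> l1_idx = 2
  next 2 bits -> l2_idx = 2
  bottom 4 bits -> offset = 3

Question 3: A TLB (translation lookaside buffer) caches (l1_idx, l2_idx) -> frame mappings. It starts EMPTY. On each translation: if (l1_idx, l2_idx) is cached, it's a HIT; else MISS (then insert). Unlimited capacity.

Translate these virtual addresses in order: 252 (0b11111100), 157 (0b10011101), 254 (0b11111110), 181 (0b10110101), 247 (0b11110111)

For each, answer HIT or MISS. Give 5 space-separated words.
vaddr=252: (3,3) not in TLB -> MISS, insert
vaddr=157: (2,1) not in TLB -> MISS, insert
vaddr=254: (3,3) in TLB -> HIT
vaddr=181: (2,3) not in TLB -> MISS, insert
vaddr=247: (3,3) in TLB -> HIT

Answer: MISS MISS HIT MISS HIT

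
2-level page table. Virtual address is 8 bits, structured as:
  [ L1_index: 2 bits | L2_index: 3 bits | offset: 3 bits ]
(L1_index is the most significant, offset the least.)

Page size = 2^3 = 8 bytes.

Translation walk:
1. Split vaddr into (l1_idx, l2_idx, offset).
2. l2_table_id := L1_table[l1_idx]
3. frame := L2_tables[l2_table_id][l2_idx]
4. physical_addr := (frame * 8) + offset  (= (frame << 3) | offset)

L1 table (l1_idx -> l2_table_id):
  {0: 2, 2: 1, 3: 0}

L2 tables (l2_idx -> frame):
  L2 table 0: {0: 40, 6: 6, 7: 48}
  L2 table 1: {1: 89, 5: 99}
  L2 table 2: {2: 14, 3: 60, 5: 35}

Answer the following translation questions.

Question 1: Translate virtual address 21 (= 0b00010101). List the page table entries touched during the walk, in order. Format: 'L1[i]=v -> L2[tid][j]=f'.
Answer: L1[0]=2 -> L2[2][2]=14

Derivation:
vaddr = 21 = 0b00010101
Split: l1_idx=0, l2_idx=2, offset=5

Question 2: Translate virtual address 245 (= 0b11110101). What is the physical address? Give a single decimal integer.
Answer: 53

Derivation:
vaddr = 245 = 0b11110101
Split: l1_idx=3, l2_idx=6, offset=5
L1[3] = 0
L2[0][6] = 6
paddr = 6 * 8 + 5 = 53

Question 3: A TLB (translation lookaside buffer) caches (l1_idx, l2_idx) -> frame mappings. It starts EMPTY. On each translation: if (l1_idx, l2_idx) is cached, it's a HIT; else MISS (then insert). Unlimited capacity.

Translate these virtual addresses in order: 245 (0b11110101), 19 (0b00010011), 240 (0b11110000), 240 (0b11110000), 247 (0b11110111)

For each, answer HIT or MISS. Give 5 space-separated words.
vaddr=245: (3,6) not in TLB -> MISS, insert
vaddr=19: (0,2) not in TLB -> MISS, insert
vaddr=240: (3,6) in TLB -> HIT
vaddr=240: (3,6) in TLB -> HIT
vaddr=247: (3,6) in TLB -> HIT

Answer: MISS MISS HIT HIT HIT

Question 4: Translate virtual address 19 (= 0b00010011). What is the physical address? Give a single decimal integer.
Answer: 115

Derivation:
vaddr = 19 = 0b00010011
Split: l1_idx=0, l2_idx=2, offset=3
L1[0] = 2
L2[2][2] = 14
paddr = 14 * 8 + 3 = 115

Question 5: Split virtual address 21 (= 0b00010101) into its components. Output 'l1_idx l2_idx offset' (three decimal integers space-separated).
vaddr = 21 = 0b00010101
  top 2 bits -> l1_idx = 0
  next 3 bits -> l2_idx = 2
  bottom 3 bits -> offset = 5

Answer: 0 2 5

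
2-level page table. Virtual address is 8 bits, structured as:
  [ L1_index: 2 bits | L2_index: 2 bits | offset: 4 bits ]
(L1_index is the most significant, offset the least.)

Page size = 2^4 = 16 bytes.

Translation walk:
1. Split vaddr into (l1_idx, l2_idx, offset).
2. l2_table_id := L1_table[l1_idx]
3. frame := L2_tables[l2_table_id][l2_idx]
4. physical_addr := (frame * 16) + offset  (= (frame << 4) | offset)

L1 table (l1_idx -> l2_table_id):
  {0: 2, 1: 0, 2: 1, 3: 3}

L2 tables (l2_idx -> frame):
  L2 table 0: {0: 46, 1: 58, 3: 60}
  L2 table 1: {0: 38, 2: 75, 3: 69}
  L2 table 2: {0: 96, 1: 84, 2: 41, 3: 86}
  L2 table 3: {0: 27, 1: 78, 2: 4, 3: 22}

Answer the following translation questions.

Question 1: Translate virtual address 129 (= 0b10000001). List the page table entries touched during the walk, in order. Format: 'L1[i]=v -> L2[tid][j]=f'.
Answer: L1[2]=1 -> L2[1][0]=38

Derivation:
vaddr = 129 = 0b10000001
Split: l1_idx=2, l2_idx=0, offset=1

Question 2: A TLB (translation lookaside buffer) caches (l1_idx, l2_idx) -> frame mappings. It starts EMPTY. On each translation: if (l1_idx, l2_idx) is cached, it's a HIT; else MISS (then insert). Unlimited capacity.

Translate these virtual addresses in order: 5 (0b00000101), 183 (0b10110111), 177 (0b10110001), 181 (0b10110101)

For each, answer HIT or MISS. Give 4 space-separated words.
vaddr=5: (0,0) not in TLB -> MISS, insert
vaddr=183: (2,3) not in TLB -> MISS, insert
vaddr=177: (2,3) in TLB -> HIT
vaddr=181: (2,3) in TLB -> HIT

Answer: MISS MISS HIT HIT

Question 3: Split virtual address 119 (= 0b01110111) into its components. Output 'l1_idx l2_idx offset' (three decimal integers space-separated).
Answer: 1 3 7

Derivation:
vaddr = 119 = 0b01110111
  top 2 bits -> l1_idx = 1
  next 2 bits -> l2_idx = 3
  bottom 4 bits -> offset = 7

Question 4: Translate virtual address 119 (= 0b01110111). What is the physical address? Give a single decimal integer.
Answer: 967

Derivation:
vaddr = 119 = 0b01110111
Split: l1_idx=1, l2_idx=3, offset=7
L1[1] = 0
L2[0][3] = 60
paddr = 60 * 16 + 7 = 967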